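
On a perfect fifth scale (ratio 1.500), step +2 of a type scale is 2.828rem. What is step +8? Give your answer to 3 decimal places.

32.213rem

The gap is 8 − (2) = 6 steps, so the factor is 1.500^6.
2.828 × 1.500⁶ = 2.828 × 11.39062 ≈ 32.213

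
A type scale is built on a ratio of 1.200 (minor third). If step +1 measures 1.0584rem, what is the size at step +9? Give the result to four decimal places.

1.0584 × 1.200⁸ = 1.0584 × 4.29982 ≈ 4.5509

4.5509rem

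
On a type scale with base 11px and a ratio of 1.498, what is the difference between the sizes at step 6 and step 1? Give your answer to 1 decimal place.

Step 1: 11.0 × 1.498 = 16.478px
Step 6: 11.0 × 1.498⁶ = 124.298px
Difference: 124.298 − 16.478 = 107.820px

107.8px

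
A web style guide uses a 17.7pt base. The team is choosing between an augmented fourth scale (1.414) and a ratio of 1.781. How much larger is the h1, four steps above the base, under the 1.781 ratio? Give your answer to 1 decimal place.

107.3pt

Augmented fourth: 17.7 × 1.414⁴ = 70.757pt
At 1.781: 17.7 × 1.781⁴ = 178.086pt
Difference: 178.086 − 70.757 = 107.329pt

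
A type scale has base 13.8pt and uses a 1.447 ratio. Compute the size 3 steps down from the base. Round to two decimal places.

Each step on a modular scale multiplies by the ratio, so the size n steps from the base is base × ratioⁿ.
13.8 ÷ 1.447³ = 13.8 ÷ 3.02974 ≈ 4.55

4.55pt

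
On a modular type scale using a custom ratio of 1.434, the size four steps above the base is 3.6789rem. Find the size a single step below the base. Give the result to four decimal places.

0.6067rem

Moving from step +4 to step -1 is 5 steps down, so divide by r⁵.
3.6789 ÷ 1.434⁵ = 3.6789 ÷ 6.06381 ≈ 0.6067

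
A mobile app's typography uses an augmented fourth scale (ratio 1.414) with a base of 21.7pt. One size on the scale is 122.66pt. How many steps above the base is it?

1.414ⁿ = 122.66 / 21.7 = 5.6525
n = ln(5.6525) / ln(1.414) = 1.7321 / 0.3464 ≈ 5.00

5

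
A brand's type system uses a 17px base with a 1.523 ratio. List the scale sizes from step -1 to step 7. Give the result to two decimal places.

Step -1: 17.0 ÷ 1.523 = 11.16
Step 0: 17px
Step 1: 17.0 × 1.523 = 25.89
Step 2: 17.0 × 1.523² = 39.43
Step 3: 17.0 × 1.523³ = 60.05
Step 4: 17.0 × 1.523⁴ = 91.46
Step 5: 17.0 × 1.523⁵ = 139.30
Step 6: 17.0 × 1.523⁶ = 212.15
Step 7: 17.0 × 1.523⁷ = 323.11

11.16px, 17.00px, 25.89px, 39.43px, 60.05px, 91.46px, 139.30px, 212.15px, 323.11px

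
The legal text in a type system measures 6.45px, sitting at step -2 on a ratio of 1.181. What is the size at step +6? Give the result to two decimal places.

24.41px

The gap is 6 − (-2) = 8 steps, so the factor is 1.181^8.
6.45 × 1.181⁸ = 6.45 × 3.78442 ≈ 24.410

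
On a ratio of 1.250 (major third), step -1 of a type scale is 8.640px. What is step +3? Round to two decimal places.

21.09px

Moving from step -1 to step +3 is 4 steps up, so multiply by r⁴.
8.640 × 1.250⁴ = 8.640 × 2.44141 ≈ 21.094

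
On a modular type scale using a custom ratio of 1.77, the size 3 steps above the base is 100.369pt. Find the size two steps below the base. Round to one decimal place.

5.8pt

The gap is -2 − (3) = -5 steps, so the factor is 1.77^-5.
100.369 ÷ 1.77⁵ = 100.369 ÷ 17.37266 ≈ 5.777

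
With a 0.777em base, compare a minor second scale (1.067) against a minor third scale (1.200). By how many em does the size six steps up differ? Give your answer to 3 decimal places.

1.174em

Minor second: 0.777 × 1.067⁶ = 1.14659em
Minor third: 0.777 × 1.200⁶ = 2.32011em
Difference: 2.32011 − 1.14659 = 1.17352em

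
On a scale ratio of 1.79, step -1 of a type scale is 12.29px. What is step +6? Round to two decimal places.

723.64px

Moving from step -1 to step +6 is 7 steps up, so multiply by r⁷.
12.29 × 1.79⁷ = 12.29 × 58.88046 ≈ 723.641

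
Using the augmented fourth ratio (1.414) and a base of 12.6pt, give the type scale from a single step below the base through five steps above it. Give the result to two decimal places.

Step -1: 12.6 ÷ 1.414 = 8.91
Step 0: 12.6pt
Step 1: 12.6 × 1.414 = 17.82
Step 2: 12.6 × 1.414² = 25.19
Step 3: 12.6 × 1.414³ = 35.62
Step 4: 12.6 × 1.414⁴ = 50.37
Step 5: 12.6 × 1.414⁵ = 71.22

8.91pt, 12.60pt, 17.82pt, 25.19pt, 35.62pt, 50.37pt, 71.22pt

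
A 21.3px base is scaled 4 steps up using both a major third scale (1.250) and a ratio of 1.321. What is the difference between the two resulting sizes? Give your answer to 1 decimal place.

Major third: 21.3 × 1.250⁴ = 52.002px
At 1.321: 21.3 × 1.321⁴ = 64.862px
Difference: 64.862 − 52.002 = 12.860px

12.9px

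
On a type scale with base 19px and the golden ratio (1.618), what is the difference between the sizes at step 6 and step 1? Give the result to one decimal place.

Step 1: 19.0 × 1.618 = 30.742px
Step 6: 19.0 × 1.618⁶ = 340.898px
Difference: 340.898 − 30.742 = 310.156px

310.2px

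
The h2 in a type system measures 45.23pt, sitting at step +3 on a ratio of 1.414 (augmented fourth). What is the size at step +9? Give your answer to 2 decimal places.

The gap is 9 − (3) = 6 steps, so the factor is 1.414^6.
45.23 × 1.414⁶ = 45.23 × 7.99275 ≈ 361.512

361.51pt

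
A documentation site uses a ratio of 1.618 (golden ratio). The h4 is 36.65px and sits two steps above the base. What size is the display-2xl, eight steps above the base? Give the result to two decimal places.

The gap is 8 − (2) = 6 steps, so the factor is 1.618^6.
36.65 × 1.618⁶ = 36.65 × 17.94201 ≈ 657.575

657.57px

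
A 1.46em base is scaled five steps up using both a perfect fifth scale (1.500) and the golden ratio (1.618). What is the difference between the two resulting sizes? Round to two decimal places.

5.10em

Perfect fifth: 1.46 × 1.500⁵ = 11.0869em
Golden ratio: 1.46 × 1.618⁵ = 16.1899em
Difference: 16.1899 − 11.0869 = 5.1030em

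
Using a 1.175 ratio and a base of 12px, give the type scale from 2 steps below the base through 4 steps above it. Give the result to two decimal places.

8.69px, 10.21px, 12.00px, 14.10px, 16.57px, 19.47px, 22.87px

Step -2: 12.0 ÷ 1.175² = 8.69
Step -1: 12.0 ÷ 1.175 = 10.21
Step 0: 12px
Step 1: 12.0 × 1.175 = 14.10
Step 2: 12.0 × 1.175² = 16.57
Step 3: 12.0 × 1.175³ = 19.47
Step 4: 12.0 × 1.175⁴ = 22.87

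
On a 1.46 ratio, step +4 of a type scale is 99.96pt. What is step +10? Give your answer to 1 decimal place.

The gap is 10 − (4) = 6 steps, so the factor is 1.46^6.
99.96 × 1.46⁶ = 99.96 × 9.68539 ≈ 968.152

968.2pt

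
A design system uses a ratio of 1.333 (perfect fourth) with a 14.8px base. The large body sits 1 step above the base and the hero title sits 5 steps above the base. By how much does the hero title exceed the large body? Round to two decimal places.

42.56px

Step 1: 14.8 × 1.333 = 19.7284px
Step 5: 14.8 × 1.333⁵ = 62.2892px
Difference: 62.2892 − 19.7284 = 42.5608px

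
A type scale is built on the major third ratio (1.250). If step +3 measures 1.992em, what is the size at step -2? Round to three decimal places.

The gap is -2 − (3) = -5 steps, so the factor is 1.250^-5.
1.992 ÷ 1.250⁵ = 1.992 ÷ 3.05176 ≈ 0.653

0.653em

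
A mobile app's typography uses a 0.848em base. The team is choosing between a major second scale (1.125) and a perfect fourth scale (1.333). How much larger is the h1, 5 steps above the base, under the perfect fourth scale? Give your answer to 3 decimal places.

2.041em

Major second: 0.848 × 1.125⁵ = 1.52812em
Perfect fourth: 0.848 × 1.333⁵ = 3.56900em
Difference: 3.56900 − 1.52812 = 2.04088em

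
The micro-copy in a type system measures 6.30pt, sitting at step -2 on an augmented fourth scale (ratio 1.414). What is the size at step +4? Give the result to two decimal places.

50.35pt

The gap is 4 − (-2) = 6 steps, so the factor is 1.414^6.
6.30 × 1.414⁶ = 6.30 × 7.99275 ≈ 50.354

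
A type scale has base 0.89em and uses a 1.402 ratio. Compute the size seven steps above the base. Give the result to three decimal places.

A modular type scale is a geometric sequence: sizeₙ = base × rⁿ.
0.89 × 1.402⁷ = 0.89 × 10.64722 ≈ 9.476

9.476em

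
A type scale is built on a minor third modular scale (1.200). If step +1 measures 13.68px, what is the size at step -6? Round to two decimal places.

13.68 ÷ 1.200⁷ = 13.68 ÷ 3.58318 ≈ 3.818

3.82px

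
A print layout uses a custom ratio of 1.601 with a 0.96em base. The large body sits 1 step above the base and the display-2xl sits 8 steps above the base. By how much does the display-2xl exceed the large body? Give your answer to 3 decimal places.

39.901em

Step 1: 0.96 × 1.601 = 1.53696em
Step 8: 0.96 × 1.601⁸ = 41.43830em
Difference: 41.43830 − 1.53696 = 39.90134em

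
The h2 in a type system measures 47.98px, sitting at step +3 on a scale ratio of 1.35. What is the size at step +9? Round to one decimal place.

47.98 × 1.35⁶ = 47.98 × 6.05345 ≈ 290.444

290.4px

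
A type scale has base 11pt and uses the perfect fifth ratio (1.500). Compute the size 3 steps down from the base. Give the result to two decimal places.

Each step on a modular scale multiplies by the ratio, so the size n steps from the base is base × ratioⁿ.
11.0 ÷ 1.500³ = 11.0 ÷ 3.37500 ≈ 3.26

3.26pt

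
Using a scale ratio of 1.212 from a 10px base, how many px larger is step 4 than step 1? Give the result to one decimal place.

9.5px

Step 1: 10.0 × 1.212 = 12.120px
Step 4: 10.0 × 1.212⁴ = 21.578px
Difference: 21.578 − 12.120 = 9.458px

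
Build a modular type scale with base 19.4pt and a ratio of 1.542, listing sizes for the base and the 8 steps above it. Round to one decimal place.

Step 0: 19.4pt
Step 1: 19.4 × 1.542 = 29.9
Step 2: 19.4 × 1.542² = 46.1
Step 3: 19.4 × 1.542³ = 71.1
Step 4: 19.4 × 1.542⁴ = 109.7
Step 5: 19.4 × 1.542⁵ = 169.1
Step 6: 19.4 × 1.542⁶ = 260.8
Step 7: 19.4 × 1.542⁷ = 402.2
Step 8: 19.4 × 1.542⁸ = 620.1

19.4pt, 29.9pt, 46.1pt, 71.1pt, 109.7pt, 169.1pt, 260.8pt, 402.2pt, 620.1pt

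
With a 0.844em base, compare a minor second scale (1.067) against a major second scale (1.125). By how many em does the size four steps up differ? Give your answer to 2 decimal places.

0.26em

Minor second: 0.844 × 1.067⁴ = 1.0940em
Major second: 0.844 × 1.125⁴ = 1.3519em
Difference: 1.3519 − 1.0940 = 0.2579em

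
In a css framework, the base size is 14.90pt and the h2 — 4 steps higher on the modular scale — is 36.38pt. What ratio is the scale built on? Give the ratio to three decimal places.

The ratio satisfies 14.90 × r⁴ = 36.38, so r = (36.38 / 14.90)^(1/4).
r = 2.4416^(1/4) ≈ 1.2500

1.250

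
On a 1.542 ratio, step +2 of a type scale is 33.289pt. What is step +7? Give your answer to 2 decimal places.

Moving from step +2 to step +7 is 5 steps up, so multiply by r⁵.
33.289 × 1.542⁵ = 33.289 × 8.71810 ≈ 290.217

290.22pt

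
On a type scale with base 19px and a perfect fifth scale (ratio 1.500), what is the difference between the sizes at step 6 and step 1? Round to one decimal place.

187.9px

Step 1: 19.0 × 1.500 = 28.500px
Step 6: 19.0 × 1.500⁶ = 216.422px
Difference: 216.422 − 28.500 = 187.922px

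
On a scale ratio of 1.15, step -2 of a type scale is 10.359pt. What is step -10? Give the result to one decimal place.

10.359 ÷ 1.15⁸ = 10.359 ÷ 3.05902 ≈ 3.386

3.4pt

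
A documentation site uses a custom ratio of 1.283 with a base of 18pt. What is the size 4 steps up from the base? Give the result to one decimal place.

48.8pt

18.0 × 1.283⁴ = 18.0 × 2.70961 ≈ 48.77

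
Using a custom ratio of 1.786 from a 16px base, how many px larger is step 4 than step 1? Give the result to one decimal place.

134.2px

Step 1: 16.0 × 1.786 = 28.576px
Step 4: 16.0 × 1.786⁴ = 162.797px
Difference: 162.797 − 28.576 = 134.221px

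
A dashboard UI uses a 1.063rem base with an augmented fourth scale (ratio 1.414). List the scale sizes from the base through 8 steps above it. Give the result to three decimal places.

Step 0: 1.063rem
Step 1: 1.063 × 1.414 = 1.503
Step 2: 1.063 × 1.414² = 2.125
Step 3: 1.063 × 1.414³ = 3.005
Step 4: 1.063 × 1.414⁴ = 4.249
Step 5: 1.063 × 1.414⁵ = 6.009
Step 6: 1.063 × 1.414⁶ = 8.496
Step 7: 1.063 × 1.414⁷ = 12.014
Step 8: 1.063 × 1.414⁸ = 16.987

1.063rem, 1.503rem, 2.125rem, 3.005rem, 4.249rem, 6.009rem, 8.496rem, 12.014rem, 16.987rem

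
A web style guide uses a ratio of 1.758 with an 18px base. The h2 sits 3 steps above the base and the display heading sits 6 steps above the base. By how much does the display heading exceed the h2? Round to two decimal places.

433.56px

Step 3: 18.0 × 1.758³ = 97.7978px
Step 6: 18.0 × 1.758⁶ = 531.3562px
Difference: 531.3562 − 97.7978 = 433.5584px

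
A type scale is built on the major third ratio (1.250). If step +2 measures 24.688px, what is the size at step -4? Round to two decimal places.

Moving from step +2 to step -4 is 6 steps down, so divide by r⁶.
24.688 ÷ 1.250⁶ = 24.688 ÷ 3.81470 ≈ 6.472

6.47px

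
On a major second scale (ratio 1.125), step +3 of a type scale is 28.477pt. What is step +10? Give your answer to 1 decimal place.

The gap is 10 − (3) = 7 steps, so the factor is 1.125^7.
28.477 × 1.125⁷ = 28.477 × 2.28070 ≈ 64.947

64.9pt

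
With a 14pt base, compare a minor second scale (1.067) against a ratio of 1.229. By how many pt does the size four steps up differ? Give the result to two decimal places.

Minor second: 14.0 × 1.067⁴ = 18.1462pt
At 1.229: 14.0 × 1.229⁴ = 31.9400pt
Difference: 31.9400 − 18.1462 = 13.7938pt

13.79pt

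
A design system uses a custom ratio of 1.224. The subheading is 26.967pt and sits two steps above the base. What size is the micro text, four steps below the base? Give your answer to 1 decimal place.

8.0pt

26.967 ÷ 1.224⁶ = 26.967 ÷ 3.36270 ≈ 8.019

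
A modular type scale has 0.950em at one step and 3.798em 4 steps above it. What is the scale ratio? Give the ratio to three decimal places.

1.414

r⁴ = 3.798 / 0.950, so r = (3.798/0.950)^(1/4).
r = 3.9979^(1/4) ≈ 1.4140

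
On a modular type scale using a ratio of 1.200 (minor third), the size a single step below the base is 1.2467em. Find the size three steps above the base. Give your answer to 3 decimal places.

1.2467 × 1.200⁴ = 1.2467 × 2.07360 ≈ 2.585

2.585em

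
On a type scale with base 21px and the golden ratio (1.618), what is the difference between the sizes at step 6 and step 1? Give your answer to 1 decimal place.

342.8px

Step 1: 21.0 × 1.618 = 33.978px
Step 6: 21.0 × 1.618⁶ = 376.782px
Difference: 376.782 − 33.978 = 342.804px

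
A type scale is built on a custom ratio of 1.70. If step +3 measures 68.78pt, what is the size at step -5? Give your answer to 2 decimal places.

0.99pt

The gap is -5 − (3) = -8 steps, so the factor is 1.70^-8.
68.78 ÷ 1.70⁸ = 68.78 ÷ 69.75757 ≈ 0.986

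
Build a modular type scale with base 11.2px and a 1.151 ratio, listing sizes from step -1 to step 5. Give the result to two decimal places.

9.73px, 11.20px, 12.89px, 14.84px, 17.08px, 19.66px, 22.63px

Step -1: 11.2 ÷ 1.151 = 9.73
Step 0: 11.2px
Step 1: 11.2 × 1.151 = 12.89
Step 2: 11.2 × 1.151² = 14.84
Step 3: 11.2 × 1.151³ = 17.08
Step 4: 11.2 × 1.151⁴ = 19.66
Step 5: 11.2 × 1.151⁵ = 22.63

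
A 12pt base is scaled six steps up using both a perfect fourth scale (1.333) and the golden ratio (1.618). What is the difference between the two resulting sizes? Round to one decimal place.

148.0pt

Perfect fourth: 12.0 × 1.333⁶ = 67.323pt
Golden ratio: 12.0 × 1.618⁶ = 215.304pt
Difference: 215.304 − 67.323 = 147.981pt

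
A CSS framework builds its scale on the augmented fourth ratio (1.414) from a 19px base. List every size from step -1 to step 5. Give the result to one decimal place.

13.4px, 19.0px, 26.9px, 38.0px, 53.7px, 76.0px, 107.4px

Step -1: 19.0 ÷ 1.414 = 13.4
Step 0: 19px
Step 1: 19.0 × 1.414 = 26.9
Step 2: 19.0 × 1.414² = 38.0
Step 3: 19.0 × 1.414³ = 53.7
Step 4: 19.0 × 1.414⁴ = 76.0
Step 5: 19.0 × 1.414⁵ = 107.4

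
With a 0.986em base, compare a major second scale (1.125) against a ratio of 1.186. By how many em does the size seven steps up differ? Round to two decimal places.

1.01em

Major second: 0.986 × 1.125⁷ = 2.2488em
At 1.186: 0.986 × 1.186⁷ = 3.2544em
Difference: 3.2544 − 2.2488 = 1.0056em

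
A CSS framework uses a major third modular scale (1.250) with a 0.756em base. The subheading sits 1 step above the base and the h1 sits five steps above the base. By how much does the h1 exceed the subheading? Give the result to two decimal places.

1.36em

Step 1: 0.756 × 1.250 = 0.9450em
Step 5: 0.756 × 1.250⁵ = 2.3071em
Difference: 2.3071 − 0.9450 = 1.3621em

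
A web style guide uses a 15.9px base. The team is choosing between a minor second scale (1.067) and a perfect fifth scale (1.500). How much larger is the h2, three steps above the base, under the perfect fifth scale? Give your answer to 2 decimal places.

34.35px

Minor second: 15.9 × 1.067³ = 19.3148px
Perfect fifth: 15.9 × 1.500³ = 53.6625px
Difference: 53.6625 − 19.3148 = 34.3477px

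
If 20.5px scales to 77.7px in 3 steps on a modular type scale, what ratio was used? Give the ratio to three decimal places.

1.559

r³ = 77.7 / 20.5, so r = (77.7/20.5)^(1/3).
r = 3.7902^(1/3) ≈ 1.5592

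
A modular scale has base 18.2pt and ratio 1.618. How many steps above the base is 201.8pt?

1.618ⁿ = 201.8 / 18.2 = 11.0879
n = ln(11.0879) / ln(1.618) = 2.4059 / 0.4812 ≈ 5.00

5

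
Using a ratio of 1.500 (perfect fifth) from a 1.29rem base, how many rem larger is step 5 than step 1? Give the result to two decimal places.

Step 1: 1.29 × 1.500 = 1.9350rem
Step 5: 1.29 × 1.500⁵ = 9.7959rem
Difference: 9.7959 − 1.9350 = 7.8609rem

7.86rem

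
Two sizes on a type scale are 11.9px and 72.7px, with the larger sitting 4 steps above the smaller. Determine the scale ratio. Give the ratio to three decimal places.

The ratio satisfies 11.9 × r⁴ = 72.7, so r = (72.7 / 11.9)^(1/4).
r = 6.1092^(1/4) ≈ 1.5722

1.572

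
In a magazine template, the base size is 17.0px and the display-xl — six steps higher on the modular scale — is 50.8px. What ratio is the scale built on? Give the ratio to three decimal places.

1.200

The ratio satisfies 17.0 × r⁶ = 50.8, so r = (50.8 / 17.0)^(1/6).
r = 2.9882^(1/6) ≈ 1.2002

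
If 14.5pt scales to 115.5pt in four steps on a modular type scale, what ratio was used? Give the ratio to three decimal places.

The ratio satisfies 14.5 × r⁴ = 115.5, so r = (115.5 / 14.5)^(1/4).
r = 7.9655^(1/4) ≈ 1.6800

1.680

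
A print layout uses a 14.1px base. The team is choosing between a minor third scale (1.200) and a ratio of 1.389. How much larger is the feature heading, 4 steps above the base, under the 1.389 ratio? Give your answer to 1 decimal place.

23.2px

Minor third: 14.1 × 1.200⁴ = 29.238px
At 1.389: 14.1 × 1.389⁴ = 52.484px
Difference: 52.484 − 29.238 = 23.246px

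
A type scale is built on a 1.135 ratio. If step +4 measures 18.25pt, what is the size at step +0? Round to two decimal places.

18.25 ÷ 1.135⁴ = 18.25 ÷ 1.65952 ≈ 10.997

11.00pt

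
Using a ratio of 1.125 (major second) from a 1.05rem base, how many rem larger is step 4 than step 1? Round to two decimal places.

0.50rem

Step 1: 1.05 × 1.125 = 1.1813rem
Step 4: 1.05 × 1.125⁴ = 1.6819rem
Difference: 1.6819 − 1.1813 = 0.5006rem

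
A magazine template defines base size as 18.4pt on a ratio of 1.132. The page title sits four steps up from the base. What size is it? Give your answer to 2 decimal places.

18.4 × 1.132⁴ = 18.4 × 1.64205 ≈ 30.21

30.21pt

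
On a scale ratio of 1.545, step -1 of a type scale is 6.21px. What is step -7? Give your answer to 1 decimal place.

6.21 ÷ 1.545⁶ = 6.21 ÷ 13.60100 ≈ 0.457

0.5px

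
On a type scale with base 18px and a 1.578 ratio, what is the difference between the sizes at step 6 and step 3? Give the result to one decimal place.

Step 3: 18.0 × 1.578³ = 70.728px
Step 6: 18.0 × 1.578⁶ = 277.917px
Difference: 277.917 − 70.728 = 207.189px

207.2px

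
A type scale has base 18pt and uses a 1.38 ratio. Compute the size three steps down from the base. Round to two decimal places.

6.85pt

18.0 ÷ 1.38³ = 18.0 ÷ 2.62807 ≈ 6.85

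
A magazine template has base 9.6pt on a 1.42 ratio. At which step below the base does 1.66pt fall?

5

1.42ⁿ = 9.6 / 1.66 = 5.7831
n = ln(5.7831) / ln(1.42) = 1.7549 / 0.3507 ≈ 5.00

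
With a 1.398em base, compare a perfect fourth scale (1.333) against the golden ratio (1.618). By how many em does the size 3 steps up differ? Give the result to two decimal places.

Perfect fourth: 1.398 × 1.333³ = 3.3113em
Golden ratio: 1.398 × 1.618³ = 5.9216em
Difference: 5.9216 − 3.3113 = 2.6103em

2.61em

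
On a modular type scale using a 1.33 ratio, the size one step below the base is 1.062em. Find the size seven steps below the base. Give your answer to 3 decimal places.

0.192em

The gap is -7 − (-1) = -6 steps, so the factor is 1.33^-6.
1.062 ÷ 1.33⁶ = 1.062 ÷ 5.53490 ≈ 0.192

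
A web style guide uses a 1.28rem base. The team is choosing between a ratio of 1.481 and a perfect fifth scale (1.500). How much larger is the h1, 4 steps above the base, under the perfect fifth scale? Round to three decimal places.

0.322rem

At 1.481: 1.28 × 1.481⁴ = 6.15787rem
Perfect fifth: 1.28 × 1.500⁴ = 6.48000rem
Difference: 6.48000 − 6.15787 = 0.32213rem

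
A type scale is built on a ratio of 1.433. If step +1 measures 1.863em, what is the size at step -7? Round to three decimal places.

0.105em

1.863 ÷ 1.433⁸ = 1.863 ÷ 17.78155 ≈ 0.105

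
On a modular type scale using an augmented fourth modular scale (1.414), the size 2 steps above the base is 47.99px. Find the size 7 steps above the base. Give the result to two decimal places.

Moving from step +2 to step +7 is 5 steps up, so multiply by r⁵.
47.99 × 1.414⁵ = 47.99 × 5.65258 ≈ 271.268

271.27px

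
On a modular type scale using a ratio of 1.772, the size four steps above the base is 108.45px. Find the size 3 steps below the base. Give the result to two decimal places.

The gap is -3 − (4) = -7 steps, so the factor is 1.772^-7.
108.45 ÷ 1.772⁷ = 108.45 ÷ 54.85876 ≈ 1.977

1.98px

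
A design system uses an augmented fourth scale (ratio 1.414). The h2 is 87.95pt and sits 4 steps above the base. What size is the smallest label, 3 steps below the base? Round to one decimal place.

7.8pt

Moving from step +4 to step -3 is 7 steps down, so divide by r⁷.
87.95 ÷ 1.414⁷ = 87.95 ÷ 11.30175 ≈ 7.782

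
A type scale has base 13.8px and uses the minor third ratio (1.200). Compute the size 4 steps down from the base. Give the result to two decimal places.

6.66px

13.8 ÷ 1.200⁴ = 13.8 ÷ 2.07360 ≈ 6.66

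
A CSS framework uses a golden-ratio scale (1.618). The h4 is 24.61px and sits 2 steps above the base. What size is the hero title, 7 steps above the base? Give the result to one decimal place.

The gap is 7 − (2) = 5 steps, so the factor is 1.618^5.
24.61 × 1.618⁵ = 24.61 × 11.08901 ≈ 272.900

272.9px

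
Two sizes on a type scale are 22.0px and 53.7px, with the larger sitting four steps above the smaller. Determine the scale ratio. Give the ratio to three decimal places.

1.250

The ratio satisfies 22.0 × r⁴ = 53.7, so r = (53.7 / 22.0)^(1/4).
r = 2.4409^(1/4) ≈ 1.2499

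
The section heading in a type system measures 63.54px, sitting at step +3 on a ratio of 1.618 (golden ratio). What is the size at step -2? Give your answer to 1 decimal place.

63.54 ÷ 1.618⁵ = 63.54 ÷ 11.08901 ≈ 5.730

5.7px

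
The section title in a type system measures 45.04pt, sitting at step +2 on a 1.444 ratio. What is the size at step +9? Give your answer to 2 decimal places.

589.62pt

The gap is 9 − (2) = 7 steps, so the factor is 1.444^7.
45.04 × 1.444⁷ = 45.04 × 13.09093 ≈ 589.615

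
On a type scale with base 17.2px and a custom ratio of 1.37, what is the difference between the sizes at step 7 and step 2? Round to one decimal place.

123.5px

Step 2: 17.2 × 1.37² = 32.283px
Step 7: 17.2 × 1.37⁷ = 155.802px
Difference: 155.802 − 32.283 = 123.519px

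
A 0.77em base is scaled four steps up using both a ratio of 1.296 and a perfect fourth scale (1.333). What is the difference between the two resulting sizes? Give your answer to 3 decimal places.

At 1.296: 0.77 × 1.296⁴ = 2.17225em
Perfect fourth: 0.77 × 1.333⁴ = 2.43115em
Difference: 2.43115 − 2.17225 = 0.25890em

0.259em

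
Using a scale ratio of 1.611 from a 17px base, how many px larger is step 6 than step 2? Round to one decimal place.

253.1px

Step 2: 17.0 × 1.611² = 44.120px
Step 6: 17.0 × 1.611⁶ = 297.182px
Difference: 297.182 − 44.120 = 253.062px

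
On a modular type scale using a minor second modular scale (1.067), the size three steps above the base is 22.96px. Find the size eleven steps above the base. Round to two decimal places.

22.96 × 1.067⁸ = 22.96 × 1.68002 ≈ 38.573

38.57px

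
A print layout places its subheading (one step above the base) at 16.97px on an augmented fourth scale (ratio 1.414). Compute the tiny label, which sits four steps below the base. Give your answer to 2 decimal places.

3.00px

16.97 ÷ 1.414⁵ = 16.97 ÷ 5.65258 ≈ 3.002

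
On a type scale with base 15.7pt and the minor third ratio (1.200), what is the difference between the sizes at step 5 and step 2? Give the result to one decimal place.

16.5pt

Step 2: 15.7 × 1.200² = 22.608pt
Step 5: 15.7 × 1.200⁵ = 39.067pt
Difference: 39.067 − 22.608 = 16.459pt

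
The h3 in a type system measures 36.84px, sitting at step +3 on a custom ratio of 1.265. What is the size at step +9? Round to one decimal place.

151.0px

36.84 × 1.265⁶ = 36.84 × 4.09773 ≈ 150.960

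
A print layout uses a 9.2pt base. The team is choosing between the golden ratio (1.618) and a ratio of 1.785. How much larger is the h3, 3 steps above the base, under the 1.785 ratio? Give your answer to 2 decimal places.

13.35pt

Golden ratio: 9.2 × 1.618³ = 38.9694pt
At 1.785: 9.2 × 1.785³ = 52.3242pt
Difference: 52.3242 − 38.9694 = 13.3548pt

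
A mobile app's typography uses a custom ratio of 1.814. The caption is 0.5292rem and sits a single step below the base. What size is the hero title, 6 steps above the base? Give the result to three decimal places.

34.204rem

Moving from step -1 to step +6 is 7 steps up, so multiply by r⁷.
0.5292 × 1.814⁷ = 0.5292 × 64.63399 ≈ 34.204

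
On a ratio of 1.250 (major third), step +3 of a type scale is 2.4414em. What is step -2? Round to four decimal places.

2.4414 ÷ 1.250⁵ = 2.4414 ÷ 3.05176 ≈ 0.8000

0.8000em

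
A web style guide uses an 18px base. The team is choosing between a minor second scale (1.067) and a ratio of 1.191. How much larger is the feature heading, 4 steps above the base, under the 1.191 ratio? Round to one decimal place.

12.9px

Minor second: 18.0 × 1.067⁴ = 23.331px
At 1.191: 18.0 × 1.191⁴ = 36.218px
Difference: 36.218 − 23.331 = 12.887px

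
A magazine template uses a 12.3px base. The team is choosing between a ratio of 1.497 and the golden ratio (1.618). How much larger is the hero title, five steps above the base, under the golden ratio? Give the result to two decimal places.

43.92px

At 1.497: 12.3 × 1.497⁵ = 92.4728px
Golden ratio: 12.3 × 1.618⁵ = 136.3948px
Difference: 136.3948 − 92.4728 = 43.9220px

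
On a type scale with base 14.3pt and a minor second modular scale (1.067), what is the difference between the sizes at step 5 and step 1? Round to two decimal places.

4.52pt

Step 1: 14.3 × 1.067 = 15.2581pt
Step 5: 14.3 × 1.067⁵ = 19.7769pt
Difference: 19.7769 − 15.2581 = 4.5188pt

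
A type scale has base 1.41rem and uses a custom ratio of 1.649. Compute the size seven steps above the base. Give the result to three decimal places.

1.41 × 1.649⁷ = 1.41 × 33.15466 ≈ 46.748

46.748rem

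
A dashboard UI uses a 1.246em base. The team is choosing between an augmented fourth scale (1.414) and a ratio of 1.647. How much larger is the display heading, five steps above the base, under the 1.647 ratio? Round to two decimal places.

8.06em

Augmented fourth: 1.246 × 1.414⁵ = 7.0431em
At 1.647: 1.246 × 1.647⁵ = 15.1003em
Difference: 15.1003 − 7.0431 = 8.0572em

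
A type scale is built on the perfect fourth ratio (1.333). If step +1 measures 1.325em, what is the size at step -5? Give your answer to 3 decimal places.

The gap is -5 − (1) = -6 steps, so the factor is 1.333^-6.
1.325 ÷ 1.333⁶ = 1.325 ÷ 5.61023 ≈ 0.236

0.236em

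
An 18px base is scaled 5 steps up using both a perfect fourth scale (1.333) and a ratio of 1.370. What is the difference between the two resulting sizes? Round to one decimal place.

11.1px

Perfect fourth: 18.0 × 1.333⁵ = 75.757px
At 1.370: 18.0 × 1.370⁵ = 86.871px
Difference: 86.871 − 75.757 = 11.114px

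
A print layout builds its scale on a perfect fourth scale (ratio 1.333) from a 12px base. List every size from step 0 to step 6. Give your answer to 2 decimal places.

Step 0: 12px
Step 1: 12.0 × 1.333 = 16.00
Step 2: 12.0 × 1.333² = 21.32
Step 3: 12.0 × 1.333³ = 28.42
Step 4: 12.0 × 1.333⁴ = 37.89
Step 5: 12.0 × 1.333⁵ = 50.50
Step 6: 12.0 × 1.333⁶ = 67.32

12.00px, 16.00px, 21.32px, 28.42px, 37.89px, 50.50px, 67.32px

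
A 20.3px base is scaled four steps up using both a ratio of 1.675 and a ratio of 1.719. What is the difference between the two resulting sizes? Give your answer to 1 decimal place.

17.5px

At 1.675: 20.3 × 1.675⁴ = 159.792px
At 1.719: 20.3 × 1.719⁴ = 177.255px
Difference: 177.255 − 159.792 = 17.463px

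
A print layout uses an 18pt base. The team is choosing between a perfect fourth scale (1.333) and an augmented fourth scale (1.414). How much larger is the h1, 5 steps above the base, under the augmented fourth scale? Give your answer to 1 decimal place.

26.0pt

Perfect fourth: 18.0 × 1.333⁵ = 75.757pt
Augmented fourth: 18.0 × 1.414⁵ = 101.747pt
Difference: 101.747 − 75.757 = 25.990pt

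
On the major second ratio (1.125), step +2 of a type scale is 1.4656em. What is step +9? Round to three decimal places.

Moving from step +2 to step +9 is 7 steps up, so multiply by r⁷.
1.4656 × 1.125⁷ = 1.4656 × 2.28070 ≈ 3.343

3.343em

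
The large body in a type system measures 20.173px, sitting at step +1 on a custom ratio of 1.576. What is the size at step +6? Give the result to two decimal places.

196.13px

Moving from step +1 to step +6 is 5 steps up, so multiply by r⁵.
20.173 × 1.576⁵ = 20.173 × 9.72257 ≈ 196.133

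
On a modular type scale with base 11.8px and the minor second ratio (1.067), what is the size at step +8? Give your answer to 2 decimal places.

19.82px

Every step multiplies by the scale ratio.
11.8 × 1.067⁸ = 11.8 × 1.68002 ≈ 19.82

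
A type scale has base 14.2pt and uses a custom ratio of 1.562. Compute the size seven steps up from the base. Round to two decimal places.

322.15pt

A modular type scale is a geometric sequence: sizeₙ = base × rⁿ.
14.2 × 1.562⁷ = 14.2 × 22.68648 ≈ 322.15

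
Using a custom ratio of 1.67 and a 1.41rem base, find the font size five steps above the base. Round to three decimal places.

18.315rem

Each step on a modular scale multiplies by the ratio, so the size n steps from the base is base × ratioⁿ.
1.41 × 1.67⁵ = 1.41 × 12.98920 ≈ 18.315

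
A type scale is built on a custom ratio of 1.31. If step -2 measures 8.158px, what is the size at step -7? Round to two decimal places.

8.158 ÷ 1.31⁵ = 8.158 ÷ 3.85795 ≈ 2.115

2.11px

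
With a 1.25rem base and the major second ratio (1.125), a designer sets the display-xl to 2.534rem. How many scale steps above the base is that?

1.125ⁿ = 2.534 / 1.25 = 2.0272
n = ln(2.0272) / ln(1.125) = 0.7067 / 0.1178 ≈ 6.00

6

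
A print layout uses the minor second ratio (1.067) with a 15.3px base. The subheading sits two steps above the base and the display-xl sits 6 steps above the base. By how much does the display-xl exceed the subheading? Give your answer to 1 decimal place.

5.2px

Step 2: 15.3 × 1.067² = 17.419px
Step 6: 15.3 × 1.067⁶ = 22.578px
Difference: 22.578 − 17.419 = 5.159px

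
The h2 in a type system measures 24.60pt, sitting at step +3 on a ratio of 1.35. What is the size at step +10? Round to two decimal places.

201.03pt

24.60 × 1.35⁷ = 24.60 × 8.17215 ≈ 201.035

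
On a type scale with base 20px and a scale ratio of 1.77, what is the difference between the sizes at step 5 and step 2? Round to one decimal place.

284.8px

Step 2: 20.0 × 1.77² = 62.658px
Step 5: 20.0 × 1.77⁵ = 347.453px
Difference: 347.453 − 62.658 = 284.795px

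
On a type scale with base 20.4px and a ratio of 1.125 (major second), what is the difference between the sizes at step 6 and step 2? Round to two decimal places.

Step 2: 20.4 × 1.125² = 25.8187px
Step 6: 20.4 × 1.125⁶ = 41.3566px
Difference: 41.3566 − 25.8187 = 15.5379px

15.54px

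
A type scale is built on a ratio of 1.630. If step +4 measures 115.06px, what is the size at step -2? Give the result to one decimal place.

115.06 ÷ 1.630⁶ = 115.06 ÷ 18.75537 ≈ 6.135

6.1px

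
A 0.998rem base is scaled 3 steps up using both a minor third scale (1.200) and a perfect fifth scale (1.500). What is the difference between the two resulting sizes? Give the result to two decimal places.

1.64rem

Minor third: 0.998 × 1.200³ = 1.7245rem
Perfect fifth: 0.998 × 1.500³ = 3.3683rem
Difference: 3.3683 − 1.7245 = 1.6438rem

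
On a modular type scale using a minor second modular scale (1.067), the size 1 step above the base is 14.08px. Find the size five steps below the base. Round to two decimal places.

9.54px

Moving from step +1 to step -5 is 6 steps down, so divide by r⁶.
14.08 ÷ 1.067⁶ = 14.08 ÷ 1.47566 ≈ 9.541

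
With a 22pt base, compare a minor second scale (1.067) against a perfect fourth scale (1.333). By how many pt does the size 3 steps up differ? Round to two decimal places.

Minor second: 22.0 × 1.067³ = 26.7249pt
Perfect fourth: 22.0 × 1.333³ = 52.1090pt
Difference: 52.1090 − 26.7249 = 25.3841pt

25.38pt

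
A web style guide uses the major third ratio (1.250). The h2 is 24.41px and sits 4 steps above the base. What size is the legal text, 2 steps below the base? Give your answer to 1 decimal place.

6.4px

24.41 ÷ 1.250⁶ = 24.41 ÷ 3.81470 ≈ 6.399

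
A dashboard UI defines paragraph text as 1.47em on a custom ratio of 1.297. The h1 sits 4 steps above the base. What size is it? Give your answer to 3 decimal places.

1.47 × 1.297⁴ = 1.47 × 2.82983 ≈ 4.160

4.160em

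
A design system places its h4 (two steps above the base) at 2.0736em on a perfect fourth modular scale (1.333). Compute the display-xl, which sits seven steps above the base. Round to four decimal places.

2.0736 × 1.333⁵ = 2.0736 × 4.20873 ≈ 8.7272

8.7272em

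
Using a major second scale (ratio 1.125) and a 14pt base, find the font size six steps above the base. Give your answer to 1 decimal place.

28.4pt

Every step multiplies by the scale ratio.
14.0 × 1.125⁶ = 14.0 × 2.02729 ≈ 28.38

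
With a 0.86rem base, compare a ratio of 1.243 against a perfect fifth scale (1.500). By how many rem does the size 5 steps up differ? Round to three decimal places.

At 1.243: 0.86 × 1.243⁵ = 2.55184rem
Perfect fifth: 0.86 × 1.500⁵ = 6.53062rem
Difference: 6.53062 − 2.55184 = 3.97878rem

3.979rem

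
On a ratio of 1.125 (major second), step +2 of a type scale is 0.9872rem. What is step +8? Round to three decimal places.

2.001rem

The gap is 8 − (2) = 6 steps, so the factor is 1.125^6.
0.9872 × 1.125⁶ = 0.9872 × 2.02729 ≈ 2.001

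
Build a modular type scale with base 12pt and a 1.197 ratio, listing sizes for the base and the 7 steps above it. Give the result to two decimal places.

12.00pt, 14.36pt, 17.19pt, 20.58pt, 24.64pt, 29.49pt, 35.30pt, 42.25pt

Step 0: 12pt
Step 1: 12.0 × 1.197 = 14.36
Step 2: 12.0 × 1.197² = 17.19
Step 3: 12.0 × 1.197³ = 20.58
Step 4: 12.0 × 1.197⁴ = 24.64
Step 5: 12.0 × 1.197⁵ = 29.49
Step 6: 12.0 × 1.197⁶ = 35.30
Step 7: 12.0 × 1.197⁷ = 42.25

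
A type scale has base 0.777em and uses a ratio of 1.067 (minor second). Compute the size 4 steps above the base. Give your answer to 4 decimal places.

1.0071em

0.777 × 1.067⁴ = 0.777 × 1.29616 ≈ 1.0071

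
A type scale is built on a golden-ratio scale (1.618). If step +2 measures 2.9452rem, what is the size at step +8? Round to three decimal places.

52.843rem

Moving from step +2 to step +8 is 6 steps up, so multiply by r⁶.
2.9452 × 1.618⁶ = 2.9452 × 17.94201 ≈ 52.843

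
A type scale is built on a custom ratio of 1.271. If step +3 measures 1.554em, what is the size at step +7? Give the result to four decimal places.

4.0554em

1.554 × 1.271⁴ = 1.554 × 2.60965 ≈ 4.0554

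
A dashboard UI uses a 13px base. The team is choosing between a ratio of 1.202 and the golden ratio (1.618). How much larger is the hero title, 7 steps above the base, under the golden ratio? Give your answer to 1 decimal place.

330.3px

At 1.202: 13.0 × 1.202⁷ = 47.128px
Golden ratio: 13.0 × 1.618⁷ = 377.392px
Difference: 377.392 − 47.128 = 330.264px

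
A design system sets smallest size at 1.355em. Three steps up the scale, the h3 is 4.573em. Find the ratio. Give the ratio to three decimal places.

1.500

The ratio satisfies 1.355 × r³ = 4.573, so r = (4.573 / 1.355)^(1/3).
r = 3.3749^(1/3) ≈ 1.5000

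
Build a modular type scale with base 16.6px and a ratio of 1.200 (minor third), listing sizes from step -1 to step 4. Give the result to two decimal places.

Step -1: 16.6 ÷ 1.200 = 13.83
Step 0: 16.6px
Step 1: 16.6 × 1.200 = 19.92
Step 2: 16.6 × 1.200² = 23.90
Step 3: 16.6 × 1.200³ = 28.68
Step 4: 16.6 × 1.200⁴ = 34.42

13.83px, 16.60px, 19.92px, 23.90px, 28.68px, 34.42px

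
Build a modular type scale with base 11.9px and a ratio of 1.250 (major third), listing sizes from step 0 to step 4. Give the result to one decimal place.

Step 0: 11.9px
Step 1: 11.9 × 1.250 = 14.9
Step 2: 11.9 × 1.250² = 18.6
Step 3: 11.9 × 1.250³ = 23.2
Step 4: 11.9 × 1.250⁴ = 29.1

11.9px, 14.9px, 18.6px, 23.2px, 29.1px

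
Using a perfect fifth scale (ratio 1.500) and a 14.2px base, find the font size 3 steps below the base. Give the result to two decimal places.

4.21px

Every step multiplies by the scale ratio.
14.2 ÷ 1.500³ = 14.2 ÷ 3.37500 ≈ 4.21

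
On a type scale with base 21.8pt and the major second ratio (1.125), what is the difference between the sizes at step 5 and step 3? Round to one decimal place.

8.2pt

Step 3: 21.8 × 1.125³ = 31.039pt
Step 5: 21.8 × 1.125⁵ = 39.284pt
Difference: 39.284 − 31.039 = 8.245pt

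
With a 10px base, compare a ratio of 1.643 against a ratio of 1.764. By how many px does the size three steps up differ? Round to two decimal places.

10.54px

At 1.643: 10.0 × 1.643³ = 44.3519px
At 1.764: 10.0 × 1.764³ = 54.8903px
Difference: 54.8903 − 44.3519 = 10.5384px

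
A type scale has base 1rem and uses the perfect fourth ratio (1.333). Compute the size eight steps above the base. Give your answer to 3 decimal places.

Each step on a modular scale multiplies by the ratio, so the size n steps from the base is base × ratioⁿ.
1.0 × 1.333⁸ = 1.0 × 9.96876 ≈ 9.969

9.969rem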